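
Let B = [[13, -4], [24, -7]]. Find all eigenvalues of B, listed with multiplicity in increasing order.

1, 5

Characteristic polynomial: p(s) = s^2 - 6s + 5 = (s - 5)(s - 1).
Roots (with multiplicity): 1, 5.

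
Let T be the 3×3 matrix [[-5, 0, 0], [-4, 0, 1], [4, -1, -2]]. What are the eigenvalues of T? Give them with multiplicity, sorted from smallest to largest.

-5, -1, -1

Characteristic polynomial: p(r) = r^3 + 7r^2 + 11r + 5 = (r + 1)^2(r + 5).
Roots (with multiplicity): -5, -1, -1.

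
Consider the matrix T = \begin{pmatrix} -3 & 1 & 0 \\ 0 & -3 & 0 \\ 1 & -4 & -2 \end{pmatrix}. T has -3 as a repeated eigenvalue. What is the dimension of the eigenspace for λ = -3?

T + 3I = [[0, 1, 0], [0, 0, 0], [1, -4, 1]].
This matrix has rank 2, so its null space has dimension 3 − 2 = 1.

1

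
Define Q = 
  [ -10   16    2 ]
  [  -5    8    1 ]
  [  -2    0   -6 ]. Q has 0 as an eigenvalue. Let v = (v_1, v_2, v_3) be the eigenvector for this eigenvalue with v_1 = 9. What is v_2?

Q = [[-10, 16, 2], [-5, 8, 1], [-2, 0, -6]].
Solving (Q)v = 0 gives the eigenspace spanned by (9, 6, -3).
With v_1 = 9, v = (9, 6, -3), so v_2 = 6.

6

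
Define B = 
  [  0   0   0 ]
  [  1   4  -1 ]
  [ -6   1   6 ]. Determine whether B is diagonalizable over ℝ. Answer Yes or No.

No

Characteristic polynomial: p(s) = s^3 - 10s^2 + 25s = s(s - 5)^2.
s = 5 has algebraic multiplicity 2; rank(B − 5I) = 2, so geometric multiplicity = 1.
Geometric multiplicity < algebraic multiplicity, so B is not diagonalizable.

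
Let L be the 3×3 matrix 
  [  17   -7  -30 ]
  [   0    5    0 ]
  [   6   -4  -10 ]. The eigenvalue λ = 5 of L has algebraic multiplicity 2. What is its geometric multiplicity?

L − 5I = [[12, -7, -30], [0, 0, 0], [6, -4, -15]].
This matrix has rank 2, so its null space has dimension 3 − 2 = 1.

1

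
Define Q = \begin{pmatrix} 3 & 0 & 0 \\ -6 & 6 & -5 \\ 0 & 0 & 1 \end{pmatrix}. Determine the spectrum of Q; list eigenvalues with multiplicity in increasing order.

Characteristic polynomial: p(μ) = μ^3 - 10μ^2 + 27μ - 18 = (μ - 6)(μ - 3)(μ - 1).
Roots (with multiplicity): 1, 3, 6.

1, 3, 6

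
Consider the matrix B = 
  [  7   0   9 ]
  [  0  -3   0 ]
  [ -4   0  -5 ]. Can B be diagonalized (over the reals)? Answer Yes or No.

Characteristic polynomial: p(μ) = μ^3 + μ^2 - 5μ + 3 = (μ - 1)^2(μ + 3).
μ = 1 has algebraic multiplicity 2; rank(B − 1I) = 2, so geometric multiplicity = 1.
Geometric multiplicity < algebraic multiplicity, so B is not diagonalizable.

No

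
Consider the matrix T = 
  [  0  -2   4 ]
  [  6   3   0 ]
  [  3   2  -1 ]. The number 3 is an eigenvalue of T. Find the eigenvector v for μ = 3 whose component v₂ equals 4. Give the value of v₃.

2

T − 3I = [[-3, -2, 4], [6, 0, 0], [3, 2, -4]].
Solving (T − 3I)v = 0 gives the eigenspace spanned by (0, 4, 2).
With v₂ = 4, v = (0, 4, 2), so v₃ = 2.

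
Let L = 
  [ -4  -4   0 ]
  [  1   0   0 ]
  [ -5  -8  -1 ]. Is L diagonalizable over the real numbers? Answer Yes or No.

No

Characteristic polynomial: p(t) = t^3 + 5t^2 + 8t + 4 = (t + 1)(t + 2)^2.
t = -2 has algebraic multiplicity 2; rank(L + 2I) = 2, so geometric multiplicity = 1.
Geometric multiplicity < algebraic multiplicity, so L is not diagonalizable.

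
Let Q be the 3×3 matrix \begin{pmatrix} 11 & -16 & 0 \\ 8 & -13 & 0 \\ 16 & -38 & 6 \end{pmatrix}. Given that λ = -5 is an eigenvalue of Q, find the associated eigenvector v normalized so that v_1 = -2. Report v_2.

-2

Q + 5I = [[16, -16, 0], [8, -8, 0], [16, -38, 11]].
Solving (Q + 5I)v = 0 gives the eigenspace spanned by (-2, -2, -4).
With v_1 = -2, v = (-2, -2, -4), so v_2 = -2.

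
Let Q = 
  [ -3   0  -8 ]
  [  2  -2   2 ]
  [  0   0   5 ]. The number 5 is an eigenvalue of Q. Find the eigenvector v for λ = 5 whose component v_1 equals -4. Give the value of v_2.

0

Q − 5I = [[-8, 0, -8], [2, -7, 2], [0, 0, 0]].
Solving (Q − 5I)v = 0 gives the eigenspace spanned by (-4, 0, 4).
With v_1 = -4, v = (-4, 0, 4), so v_2 = 0.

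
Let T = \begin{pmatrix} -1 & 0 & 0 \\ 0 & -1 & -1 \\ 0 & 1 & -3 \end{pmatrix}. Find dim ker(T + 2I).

1

T + 2I = [[1, 0, 0], [0, 1, -1], [0, 1, -1]].
This matrix has rank 2, so its null space has dimension 3 − 2 = 1.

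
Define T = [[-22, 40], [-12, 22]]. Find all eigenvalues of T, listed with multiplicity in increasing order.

Characteristic polynomial: p(λ) = λ^2 - 4 = (λ - 2)(λ + 2).
Roots (with multiplicity): -2, 2.

-2, 2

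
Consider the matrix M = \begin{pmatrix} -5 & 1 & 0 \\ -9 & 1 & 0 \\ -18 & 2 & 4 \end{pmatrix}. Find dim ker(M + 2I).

M + 2I = [[-3, 1, 0], [-9, 3, 0], [-18, 2, 6]].
This matrix has rank 2, so its null space has dimension 3 − 2 = 1.

1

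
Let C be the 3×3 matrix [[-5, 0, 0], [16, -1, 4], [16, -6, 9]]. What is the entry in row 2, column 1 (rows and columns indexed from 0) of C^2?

-48

Characteristic polynomial: t^3 - 3t^2 - 25t + 75 = (t - 5)(t - 3)(t + 5), so the eigenvalues are -5, 3, 5.
t=-5: eigenvector (1, -2, -2).
t=3: eigenvector (0, 1, 1).
t=5: eigenvector (0, 2, 3).
P = [[1, 0, 0], [-2, 1, 2], [-2, 1, 3]], D = diag(-5, 3, 5), P⁻¹ = [[1, 0, 0], [2, 3, -2], [0, -1, 1]].
C² = P·diag(25, 9, 25)·P⁻¹ = [[25, 0, 0], [-32, -23, 32], [-32, -48, 57]].
The requested entry is -48.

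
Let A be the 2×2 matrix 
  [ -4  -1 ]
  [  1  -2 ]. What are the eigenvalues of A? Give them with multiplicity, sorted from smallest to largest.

-3, -3

Characteristic polynomial: p(λ) = λ^2 + 6λ + 9 = (λ + 3)^2.
Roots (with multiplicity): -3, -3.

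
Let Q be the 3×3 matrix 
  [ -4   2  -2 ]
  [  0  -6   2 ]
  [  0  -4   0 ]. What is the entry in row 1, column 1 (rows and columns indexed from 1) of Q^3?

-64

Characteristic polynomial: r^3 + 10r^2 + 32r + 32 = (r + 2)(r + 4)^2, so the eigenvalues are -4, -4, -2.
r=-4: eigenvector (1, -1, -1).
r=-4: eigenvector (1, 0, 0).
r=-2: eigenvector (-1, 1, 2).
P = [[1, 1, -1], [-1, 0, 1], [-1, 0, 2]], D = diag(-4, -4, -2), P⁻¹ = [[0, -2, 1], [1, 1, 0], [0, -1, 1]].
Q³ = P·diag(-64, -64, -8)·P⁻¹ = [[-64, 56, -56], [0, -120, 56], [0, -112, 48]].
The requested entry is -64.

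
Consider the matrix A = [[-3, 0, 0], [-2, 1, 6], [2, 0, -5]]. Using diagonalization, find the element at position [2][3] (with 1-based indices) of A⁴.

-624

Characteristic polynomial: t^3 + 7t^2 + 7t - 15 = (t - 1)(t + 3)(t + 5), so the eigenvalues are -5, -3, 1.
t=-3: eigenvector (1, -1, 1).
t=1: eigenvector (0, 1, 0).
t=-5: eigenvector (0, -1, 1).
P = [[1, 0, 0], [-1, 1, -1], [1, 0, 1]], D = diag(-3, 1, -5), P⁻¹ = [[1, 0, 0], [0, 1, 1], [-1, 0, 1]].
A⁴ = P·diag(81, 1, 625)·P⁻¹ = [[81, 0, 0], [544, 1, -624], [-544, 0, 625]].
The requested entry is -624.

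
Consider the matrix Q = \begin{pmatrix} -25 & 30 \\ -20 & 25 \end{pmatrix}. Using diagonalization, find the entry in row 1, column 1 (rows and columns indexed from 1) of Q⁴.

625

Characteristic polynomial: μ^2 - 25 = (μ - 5)(μ + 5), so the eigenvalues are -5, 5.
μ=5: eigenvector (1, 1).
μ=-5: eigenvector (3, 2).
P = [[1, 3], [1, 2]], D = diag(5, -5), P⁻¹ = [[-2, 3], [1, -1]].
Q⁴ = P·diag(625, 625)·P⁻¹ = [[625, 0], [0, 625]].
The requested entry is 625.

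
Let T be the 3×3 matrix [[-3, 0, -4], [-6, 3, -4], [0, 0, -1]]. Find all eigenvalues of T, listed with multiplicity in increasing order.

-3, -1, 3

Characteristic polynomial: p(s) = s^3 + s^2 - 9s - 9 = (s - 3)(s + 1)(s + 3).
Roots (with multiplicity): -3, -1, 3.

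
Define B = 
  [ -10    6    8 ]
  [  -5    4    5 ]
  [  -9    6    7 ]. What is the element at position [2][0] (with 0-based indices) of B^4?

Characteristic polynomial: t^3 - t^2 - 10t - 8 = (t - 4)(t + 1)(t + 2), so the eigenvalues are -2, -1, 4.
t=-1: eigenvector (2, -1, 3).
t=4: eigenvector (1, 1, 1).
t=-2: eigenvector (1, 0, 1).
P = [[2, 1, 1], [-1, 1, 0], [3, 1, 1]], D = diag(-1, 4, -2), P⁻¹ = [[-1, 0, 1], [-1, 1, 1], [4, -1, -3]].
B⁴ = P·diag(1, 256, 16)·P⁻¹ = [[-194, 240, 210], [-255, 256, 255], [-195, 240, 211]].
The requested entry is -195.

-195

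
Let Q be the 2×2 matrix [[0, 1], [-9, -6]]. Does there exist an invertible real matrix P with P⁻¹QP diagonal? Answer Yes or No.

Characteristic polynomial: p(t) = t^2 + 6t + 9 = (t + 3)^2.
t = -3 has algebraic multiplicity 2; rank(Q + 3I) = 1, so geometric multiplicity = 1.
Geometric multiplicity < algebraic multiplicity, so Q is not diagonalizable.

No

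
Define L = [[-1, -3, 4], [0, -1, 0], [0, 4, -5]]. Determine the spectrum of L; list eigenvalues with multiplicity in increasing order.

Characteristic polynomial: p(μ) = μ^3 + 7μ^2 + 11μ + 5 = (μ + 1)^2(μ + 5).
Roots (with multiplicity): -5, -1, -1.

-5, -1, -1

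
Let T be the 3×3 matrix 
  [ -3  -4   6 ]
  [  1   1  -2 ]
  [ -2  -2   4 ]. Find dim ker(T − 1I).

T − 1I = [[-4, -4, 6], [1, 0, -2], [-2, -2, 3]].
This matrix has rank 2, so its null space has dimension 3 − 2 = 1.

1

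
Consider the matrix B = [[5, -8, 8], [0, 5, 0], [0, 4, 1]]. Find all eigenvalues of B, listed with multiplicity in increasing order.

1, 5, 5

Characteristic polynomial: p(r) = r^3 - 11r^2 + 35r - 25 = (r - 5)^2(r - 1).
Roots (with multiplicity): 1, 5, 5.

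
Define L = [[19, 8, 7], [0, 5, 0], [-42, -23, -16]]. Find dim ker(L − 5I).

L − 5I = [[14, 8, 7], [0, 0, 0], [-42, -23, -21]].
This matrix has rank 2, so its null space has dimension 3 − 2 = 1.

1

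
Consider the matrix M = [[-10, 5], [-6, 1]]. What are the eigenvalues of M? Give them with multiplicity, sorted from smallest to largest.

-5, -4

Characteristic polynomial: p(μ) = μ^2 + 9μ + 20 = (μ + 4)(μ + 5).
Roots (with multiplicity): -5, -4.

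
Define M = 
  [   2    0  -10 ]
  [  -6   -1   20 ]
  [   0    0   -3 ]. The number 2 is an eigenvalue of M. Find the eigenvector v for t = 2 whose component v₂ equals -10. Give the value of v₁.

M − 2I = [[0, 0, -10], [-6, -3, 20], [0, 0, -5]].
Solving (M − 2I)v = 0 gives the eigenspace spanned by (5, -10, 0).
With v₂ = -10, v = (5, -10, 0), so v₁ = 5.

5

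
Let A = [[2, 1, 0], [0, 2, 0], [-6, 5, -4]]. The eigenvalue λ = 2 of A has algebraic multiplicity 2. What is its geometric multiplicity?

A − 2I = [[0, 1, 0], [0, 0, 0], [-6, 5, -6]].
This matrix has rank 2, so its null space has dimension 3 − 2 = 1.

1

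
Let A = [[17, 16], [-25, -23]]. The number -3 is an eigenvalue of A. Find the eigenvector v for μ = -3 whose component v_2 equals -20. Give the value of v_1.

16

A + 3I = [[20, 16], [-25, -20]].
Solving (A + 3I)v = 0 gives the eigenspace spanned by (16, -20).
With v_2 = -20, v = (16, -20), so v_1 = 16.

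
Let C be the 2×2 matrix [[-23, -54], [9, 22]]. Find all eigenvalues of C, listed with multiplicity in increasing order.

Characteristic polynomial: p(t) = t^2 + t - 20 = (t - 4)(t + 5).
Roots (with multiplicity): -5, 4.

-5, 4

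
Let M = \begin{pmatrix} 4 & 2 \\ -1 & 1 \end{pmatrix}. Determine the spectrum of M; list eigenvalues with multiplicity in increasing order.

Characteristic polynomial: p(μ) = μ^2 - 5μ + 6 = (μ - 3)(μ - 2).
Roots (with multiplicity): 2, 3.

2, 3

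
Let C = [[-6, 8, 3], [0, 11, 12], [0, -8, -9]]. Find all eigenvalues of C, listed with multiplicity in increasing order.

Characteristic polynomial: p(t) = t^3 + 4t^2 - 15t - 18 = (t - 3)(t + 1)(t + 6).
Roots (with multiplicity): -6, -1, 3.

-6, -1, 3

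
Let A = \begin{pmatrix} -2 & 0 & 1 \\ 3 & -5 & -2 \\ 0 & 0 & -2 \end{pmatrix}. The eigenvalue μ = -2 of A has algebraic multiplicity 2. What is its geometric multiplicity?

1

A + 2I = [[0, 0, 1], [3, -3, -2], [0, 0, 0]].
This matrix has rank 2, so its null space has dimension 3 − 2 = 1.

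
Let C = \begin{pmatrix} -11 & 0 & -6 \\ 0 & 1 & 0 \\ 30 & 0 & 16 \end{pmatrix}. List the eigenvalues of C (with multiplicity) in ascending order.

1, 1, 4

Characteristic polynomial: p(λ) = λ^3 - 6λ^2 + 9λ - 4 = (λ - 4)(λ - 1)^2.
Roots (with multiplicity): 1, 1, 4.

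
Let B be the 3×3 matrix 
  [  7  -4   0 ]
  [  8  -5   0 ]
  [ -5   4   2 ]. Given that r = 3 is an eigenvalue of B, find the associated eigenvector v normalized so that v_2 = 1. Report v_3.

B − 3I = [[4, -4, 0], [8, -8, 0], [-5, 4, -1]].
Solving (B − 3I)v = 0 gives the eigenspace spanned by (1, 1, -1).
With v_2 = 1, v = (1, 1, -1), so v_3 = -1.

-1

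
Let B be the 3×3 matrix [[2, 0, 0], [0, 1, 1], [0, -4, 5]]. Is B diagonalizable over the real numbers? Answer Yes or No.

No

Characteristic polynomial: p(s) = s^3 - 8s^2 + 21s - 18 = (s - 3)^2(s - 2).
s = 3 has algebraic multiplicity 2; rank(B − 3I) = 2, so geometric multiplicity = 1.
Geometric multiplicity < algebraic multiplicity, so B is not diagonalizable.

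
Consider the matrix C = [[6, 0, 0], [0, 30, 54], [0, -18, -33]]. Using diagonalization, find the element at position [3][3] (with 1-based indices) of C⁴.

Characteristic polynomial: μ^3 - 3μ^2 - 36μ + 108 = (μ - 6)(μ - 3)(μ + 6), so the eigenvalues are -6, 3, 6.
μ=-6: eigenvector (0, -3, 2).
μ=6: eigenvector (1, 0, 0).
μ=3: eigenvector (0, -2, 1).
P = [[0, 1, 0], [-3, 0, -2], [2, 0, 1]], D = diag(-6, 6, 3), P⁻¹ = [[0, 1, 2], [1, 0, 0], [0, -2, -3]].
C⁴ = P·diag(1296, 1296, 81)·P⁻¹ = [[1296, 0, 0], [0, -3564, -7290], [0, 2430, 4941]].
The requested entry is 4941.

4941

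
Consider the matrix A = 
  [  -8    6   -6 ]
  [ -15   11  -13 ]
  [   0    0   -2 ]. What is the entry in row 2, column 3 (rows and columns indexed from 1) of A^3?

Characteristic polynomial: μ^3 - μ^2 - 4μ + 4 = (μ - 2)(μ - 1)(μ + 2), so the eigenvalues are -2, 1, 2.
μ=2: eigenvector (-3, -5, 0).
μ=1: eigenvector (2, 3, 0).
μ=-2: eigenvector (0, 1, 1).
P = [[-3, 2, 0], [-5, 3, 1], [0, 0, 1]], D = diag(2, 1, -2), P⁻¹ = [[3, -2, 2], [5, -3, 3], [0, 0, 1]].
A³ = P·diag(8, 1, -8)·P⁻¹ = [[-62, 42, -42], [-105, 71, -79], [0, 0, -8]].
The requested entry is -79.

-79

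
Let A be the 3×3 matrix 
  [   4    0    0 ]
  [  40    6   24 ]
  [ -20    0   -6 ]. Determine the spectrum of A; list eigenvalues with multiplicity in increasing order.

-6, 4, 6

Characteristic polynomial: p(μ) = μ^3 - 4μ^2 - 36μ + 144 = (μ - 6)(μ - 4)(μ + 6).
Roots (with multiplicity): -6, 4, 6.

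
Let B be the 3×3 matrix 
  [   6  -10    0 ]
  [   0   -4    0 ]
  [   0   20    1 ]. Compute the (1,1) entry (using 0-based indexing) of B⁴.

Characteristic polynomial: λ^3 - 3λ^2 - 22λ + 24 = (λ - 6)(λ - 1)(λ + 4), so the eigenvalues are -4, 1, 6.
λ=6: eigenvector (1, 0, 0).
λ=1: eigenvector (0, 0, 1).
λ=-4: eigenvector (1, 1, -4).
P = [[1, 0, 1], [0, 0, 1], [0, 1, -4]], D = diag(6, 1, -4), P⁻¹ = [[1, -1, 0], [0, 4, 1], [0, 1, 0]].
B⁴ = P·diag(1296, 1, 256)·P⁻¹ = [[1296, -1040, 0], [0, 256, 0], [0, -1020, 1]].
The requested entry is 256.

256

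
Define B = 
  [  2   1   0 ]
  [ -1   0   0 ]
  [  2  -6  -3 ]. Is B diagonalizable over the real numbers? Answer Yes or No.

No

Characteristic polynomial: p(λ) = λ^3 + λ^2 - 5λ + 3 = (λ - 1)^2(λ + 3).
λ = 1 has algebraic multiplicity 2; rank(B − 1I) = 2, so geometric multiplicity = 1.
Geometric multiplicity < algebraic multiplicity, so B is not diagonalizable.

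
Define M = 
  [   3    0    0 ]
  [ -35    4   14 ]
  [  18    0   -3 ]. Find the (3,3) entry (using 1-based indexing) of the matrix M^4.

Characteristic polynomial: t^3 - 4t^2 - 9t + 36 = (t - 4)(t - 3)(t + 3), so the eigenvalues are -3, 3, 4.
t=3: eigenvector (1, -7, 3).
t=-3: eigenvector (0, -2, 1).
t=4: eigenvector (0, 1, 0).
P = [[1, 0, 0], [-7, -2, 1], [3, 1, 0]], D = diag(3, -3, 4), P⁻¹ = [[1, 0, 0], [-3, 0, 1], [1, 1, 2]].
M⁴ = P·diag(81, 81, 256)·P⁻¹ = [[81, 0, 0], [175, 256, 350], [0, 0, 81]].
The requested entry is 81.

81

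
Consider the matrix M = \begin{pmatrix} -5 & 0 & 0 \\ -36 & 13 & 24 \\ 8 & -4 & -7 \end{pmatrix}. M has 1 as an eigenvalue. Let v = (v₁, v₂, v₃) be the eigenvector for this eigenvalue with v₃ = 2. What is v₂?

M − 1I = [[-6, 0, 0], [-36, 12, 24], [8, -4, -8]].
Solving (M − 1I)v = 0 gives the eigenspace spanned by (0, -4, 2).
With v₃ = 2, v = (0, -4, 2), so v₂ = -4.

-4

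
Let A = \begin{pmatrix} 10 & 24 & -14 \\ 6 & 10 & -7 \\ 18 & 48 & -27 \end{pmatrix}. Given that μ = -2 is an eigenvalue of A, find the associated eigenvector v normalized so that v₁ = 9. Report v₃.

A + 2I = [[12, 24, -14], [6, 12, -7], [18, 48, -25]].
Solving (A + 2I)v = 0 gives the eigenspace spanned by (9, 6, 18).
With v₁ = 9, v = (9, 6, 18), so v₃ = 18.

18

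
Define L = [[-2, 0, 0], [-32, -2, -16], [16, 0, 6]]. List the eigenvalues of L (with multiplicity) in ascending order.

-2, -2, 6

Characteristic polynomial: p(s) = s^3 - 2s^2 - 20s - 24 = (s - 6)(s + 2)^2.
Roots (with multiplicity): -2, -2, 6.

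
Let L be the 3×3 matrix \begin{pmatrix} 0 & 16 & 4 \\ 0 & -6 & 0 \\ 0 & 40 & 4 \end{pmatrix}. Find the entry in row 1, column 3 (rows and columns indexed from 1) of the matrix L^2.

16

Characteristic polynomial: μ^3 + 2μ^2 - 24μ = μ(μ - 4)(μ + 6), so the eigenvalues are -6, 0, 4.
μ=0: eigenvector (1, 0, 0).
μ=-6: eigenvector (0, 1, -4).
μ=4: eigenvector (1, 0, 1).
P = [[1, 0, 1], [0, 1, 0], [0, -4, 1]], D = diag(0, -6, 4), P⁻¹ = [[1, -4, -1], [0, 1, 0], [0, 4, 1]].
L² = P·diag(0, 36, 16)·P⁻¹ = [[0, 64, 16], [0, 36, 0], [0, -80, 16]].
The requested entry is 16.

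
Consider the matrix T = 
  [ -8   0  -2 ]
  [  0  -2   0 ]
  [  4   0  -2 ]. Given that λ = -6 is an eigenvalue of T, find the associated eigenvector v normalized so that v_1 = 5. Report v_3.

-5

T + 6I = [[-2, 0, -2], [0, 4, 0], [4, 0, 4]].
Solving (T + 6I)v = 0 gives the eigenspace spanned by (5, 0, -5).
With v_1 = 5, v = (5, 0, -5), so v_3 = -5.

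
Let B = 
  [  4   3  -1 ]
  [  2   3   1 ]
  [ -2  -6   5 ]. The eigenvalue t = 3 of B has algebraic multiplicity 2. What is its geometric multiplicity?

B − 3I = [[1, 3, -1], [2, 0, 1], [-2, -6, 2]].
This matrix has rank 2, so its null space has dimension 3 − 2 = 1.

1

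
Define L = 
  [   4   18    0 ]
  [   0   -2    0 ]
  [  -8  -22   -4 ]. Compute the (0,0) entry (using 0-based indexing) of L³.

64

Characteristic polynomial: s^3 + 2s^2 - 16s - 32 = (s - 4)(s + 2)(s + 4), so the eigenvalues are -4, -2, 4.
s=4: eigenvector (1, 0, -1).
s=-2: eigenvector (-3, 1, 1).
s=-4: eigenvector (0, 0, 1).
P = [[1, -3, 0], [0, 1, 0], [-1, 1, 1]], D = diag(4, -2, -4), P⁻¹ = [[1, 3, 0], [0, 1, 0], [1, 2, 1]].
L³ = P·diag(64, -8, -64)·P⁻¹ = [[64, 216, 0], [0, -8, 0], [-128, -328, -64]].
The requested entry is 64.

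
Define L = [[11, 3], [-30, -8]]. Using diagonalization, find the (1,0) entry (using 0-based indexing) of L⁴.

-450

Characteristic polynomial: r^2 - 3r + 2 = (r - 2)(r - 1), so the eigenvalues are 1, 2.
r=1: eigenvector (-3, 10).
r=2: eigenvector (1, -3).
P = [[-3, 1], [10, -3]], D = diag(1, 2), P⁻¹ = [[3, 1], [10, 3]].
L⁴ = P·diag(1, 16)·P⁻¹ = [[151, 45], [-450, -134]].
The requested entry is -450.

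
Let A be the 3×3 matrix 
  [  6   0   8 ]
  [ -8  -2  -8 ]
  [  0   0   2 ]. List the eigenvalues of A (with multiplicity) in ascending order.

-2, 2, 6

Characteristic polynomial: p(t) = t^3 - 6t^2 - 4t + 24 = (t - 6)(t - 2)(t + 2).
Roots (with multiplicity): -2, 2, 6.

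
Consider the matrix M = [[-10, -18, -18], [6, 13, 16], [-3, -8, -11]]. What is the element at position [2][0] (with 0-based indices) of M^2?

15

Characteristic polynomial: t^3 + 8t^2 + 19t + 12 = (t + 1)(t + 3)(t + 4), so the eigenvalues are -4, -3, -1.
t=-4: eigenvector (3, -2, 1).
t=-1: eigenvector (-2, 2, -1).
t=-3: eigenvector (0, 1, -1).
P = [[3, -2, 0], [-2, 2, 1], [1, -1, -1]], D = diag(-4, -1, -3), P⁻¹ = [[1, 2, 2], [1, 3, 3], [0, -1, -2]].
M² = P·diag(16, 1, 9)·P⁻¹ = [[46, 90, 90], [-30, -67, -76], [15, 38, 47]].
The requested entry is 15.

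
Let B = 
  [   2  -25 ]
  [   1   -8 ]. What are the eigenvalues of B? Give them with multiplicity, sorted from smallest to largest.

Characteristic polynomial: p(s) = s^2 + 6s + 9 = (s + 3)^2.
Roots (with multiplicity): -3, -3.

-3, -3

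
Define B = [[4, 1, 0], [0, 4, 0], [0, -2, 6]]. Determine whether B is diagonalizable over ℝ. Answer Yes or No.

Characteristic polynomial: p(t) = t^3 - 14t^2 + 64t - 96 = (t - 6)(t - 4)^2.
t = 4 has algebraic multiplicity 2; rank(B − 4I) = 2, so geometric multiplicity = 1.
Geometric multiplicity < algebraic multiplicity, so B is not diagonalizable.

No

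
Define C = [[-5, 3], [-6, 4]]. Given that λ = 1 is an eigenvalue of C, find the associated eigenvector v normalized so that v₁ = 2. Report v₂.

C − 1I = [[-6, 3], [-6, 3]].
Solving (C − 1I)v = 0 gives the eigenspace spanned by (2, 4).
With v₁ = 2, v = (2, 4), so v₂ = 4.

4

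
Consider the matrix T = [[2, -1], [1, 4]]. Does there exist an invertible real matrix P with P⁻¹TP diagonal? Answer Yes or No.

No

Characteristic polynomial: p(μ) = μ^2 - 6μ + 9 = (μ - 3)^2.
μ = 3 has algebraic multiplicity 2; rank(T − 3I) = 1, so geometric multiplicity = 1.
Geometric multiplicity < algebraic multiplicity, so T is not diagonalizable.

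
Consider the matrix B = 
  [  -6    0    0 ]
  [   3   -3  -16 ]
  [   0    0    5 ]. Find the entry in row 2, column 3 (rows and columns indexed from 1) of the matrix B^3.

Characteristic polynomial: μ^3 + 4μ^2 - 27μ - 90 = (μ - 5)(μ + 3)(μ + 6), so the eigenvalues are -6, -3, 5.
μ=-6: eigenvector (1, -1, 0).
μ=5: eigenvector (0, -2, 1).
μ=-3: eigenvector (0, 1, 0).
P = [[1, 0, 0], [-1, -2, 1], [0, 1, 0]], D = diag(-6, 5, -3), P⁻¹ = [[1, 0, 0], [0, 0, 1], [1, 1, 2]].
B³ = P·diag(-216, 125, -27)·P⁻¹ = [[-216, 0, 0], [189, -27, -304], [0, 0, 125]].
The requested entry is -304.

-304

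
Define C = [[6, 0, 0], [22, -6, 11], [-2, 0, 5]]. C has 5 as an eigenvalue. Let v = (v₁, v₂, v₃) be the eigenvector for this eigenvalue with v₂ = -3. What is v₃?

C − 5I = [[1, 0, 0], [22, -11, 11], [-2, 0, 0]].
Solving (C − 5I)v = 0 gives the eigenspace spanned by (0, -3, -3).
With v₂ = -3, v = (0, -3, -3), so v₃ = -3.

-3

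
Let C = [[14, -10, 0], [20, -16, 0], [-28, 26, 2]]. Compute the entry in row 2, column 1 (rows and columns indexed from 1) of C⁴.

-2080

Characteristic polynomial: t^3 - 28t + 48 = (t - 4)(t - 2)(t + 6), so the eigenvalues are -6, 2, 4.
t=4: eigenvector (1, 1, -1).
t=-6: eigenvector (1, 2, -3).
t=2: eigenvector (0, 0, 1).
P = [[1, 1, 0], [1, 2, 0], [-1, -3, 1]], D = diag(4, -6, 2), P⁻¹ = [[2, -1, 0], [-1, 1, 0], [-1, 2, 1]].
C⁴ = P·diag(256, 1296, 16)·P⁻¹ = [[-784, 1040, 0], [-2080, 2336, 0], [3360, -3600, 16]].
The requested entry is -2080.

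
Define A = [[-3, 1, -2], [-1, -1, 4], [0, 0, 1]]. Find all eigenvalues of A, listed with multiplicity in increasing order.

Characteristic polynomial: p(t) = t^3 + 3t^2 - 4 = (t - 1)(t + 2)^2.
Roots (with multiplicity): -2, -2, 1.

-2, -2, 1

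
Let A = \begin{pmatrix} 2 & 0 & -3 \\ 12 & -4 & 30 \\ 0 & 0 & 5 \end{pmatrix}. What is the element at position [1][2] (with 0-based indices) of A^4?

258

Characteristic polynomial: r^3 - 3r^2 - 18r + 40 = (r - 5)(r - 2)(r + 4), so the eigenvalues are -4, 2, 5.
r=2: eigenvector (1, 2, 0).
r=5: eigenvector (-1, 2, 1).
r=-4: eigenvector (0, 1, 0).
P = [[1, -1, 0], [2, 2, 1], [0, 1, 0]], D = diag(2, 5, -4), P⁻¹ = [[1, 0, 1], [0, 0, 1], [-2, 1, -4]].
A⁴ = P·diag(16, 625, 256)·P⁻¹ = [[16, 0, -609], [-480, 256, 258], [0, 0, 625]].
The requested entry is 258.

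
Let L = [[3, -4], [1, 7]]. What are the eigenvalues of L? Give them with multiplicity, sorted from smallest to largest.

5, 5

Characteristic polynomial: p(s) = s^2 - 10s + 25 = (s - 5)^2.
Roots (with multiplicity): 5, 5.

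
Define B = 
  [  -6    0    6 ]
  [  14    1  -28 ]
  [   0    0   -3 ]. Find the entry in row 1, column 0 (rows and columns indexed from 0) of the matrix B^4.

Characteristic polynomial: t^3 + 8t^2 + 9t - 18 = (t - 1)(t + 3)(t + 6), so the eigenvalues are -6, -3, 1.
t=-6: eigenvector (1, -2, 0).
t=-3: eigenvector (2, 0, 1).
t=1: eigenvector (0, 1, 0).
P = [[1, 2, 0], [-2, 0, 1], [0, 1, 0]], D = diag(-6, -3, 1), P⁻¹ = [[1, 0, -2], [0, 0, 1], [2, 1, -4]].
B⁴ = P·diag(1296, 81, 1)·P⁻¹ = [[1296, 0, -2430], [-2590, 1, 5180], [0, 0, 81]].
The requested entry is -2590.

-2590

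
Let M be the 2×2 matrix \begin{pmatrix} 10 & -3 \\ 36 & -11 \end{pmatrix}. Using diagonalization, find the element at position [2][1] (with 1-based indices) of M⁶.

-756

Characteristic polynomial: r^2 + r - 2 = (r - 1)(r + 2), so the eigenvalues are -2, 1.
r=-2: eigenvector (1, 4).
r=1: eigenvector (1, 3).
P = [[1, 1], [4, 3]], D = diag(-2, 1), P⁻¹ = [[-3, 1], [4, -1]].
M⁶ = P·diag(64, 1)·P⁻¹ = [[-188, 63], [-756, 253]].
The requested entry is -756.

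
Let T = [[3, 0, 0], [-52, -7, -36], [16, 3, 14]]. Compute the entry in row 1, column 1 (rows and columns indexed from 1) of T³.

Characteristic polynomial: λ^3 - 10λ^2 + 31λ - 30 = (λ - 5)(λ - 3)(λ - 2), so the eigenvalues are 2, 3, 5.
λ=3: eigenvector (1, 2, -2).
λ=2: eigenvector (0, 4, -1).
λ=5: eigenvector (0, -3, 1).
P = [[1, 0, 0], [2, 4, -3], [-2, -1, 1]], D = diag(3, 2, 5), P⁻¹ = [[1, 0, 0], [4, 1, 3], [6, 1, 4]].
T³ = P·diag(27, 8, 125)·P⁻¹ = [[27, 0, 0], [-2068, -343, -1404], [664, 117, 476]].
The requested entry is 27.

27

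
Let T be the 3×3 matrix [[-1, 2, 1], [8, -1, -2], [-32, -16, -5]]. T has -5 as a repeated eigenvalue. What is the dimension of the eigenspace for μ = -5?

1

T + 5I = [[4, 2, 1], [8, 4, -2], [-32, -16, 0]].
This matrix has rank 2, so its null space has dimension 3 − 2 = 1.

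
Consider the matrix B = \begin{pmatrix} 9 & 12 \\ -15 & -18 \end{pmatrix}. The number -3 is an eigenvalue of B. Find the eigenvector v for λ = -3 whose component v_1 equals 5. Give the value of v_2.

-5

B + 3I = [[12, 12], [-15, -15]].
Solving (B + 3I)v = 0 gives the eigenspace spanned by (5, -5).
With v_1 = 5, v = (5, -5), so v_2 = -5.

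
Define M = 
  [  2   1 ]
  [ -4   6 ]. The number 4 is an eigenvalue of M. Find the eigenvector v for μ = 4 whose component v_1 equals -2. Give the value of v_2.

-4

M − 4I = [[-2, 1], [-4, 2]].
Solving (M − 4I)v = 0 gives the eigenspace spanned by (-2, -4).
With v_1 = -2, v = (-2, -4), so v_2 = -4.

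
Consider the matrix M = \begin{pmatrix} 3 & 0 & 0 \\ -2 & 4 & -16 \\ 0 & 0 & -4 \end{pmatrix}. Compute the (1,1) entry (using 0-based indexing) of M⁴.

256

Characteristic polynomial: t^3 - 3t^2 - 16t + 48 = (t - 4)(t - 3)(t + 4), so the eigenvalues are -4, 3, 4.
t=3: eigenvector (1, 2, 0).
t=4: eigenvector (0, 1, 0).
t=-4: eigenvector (0, 2, 1).
P = [[1, 0, 0], [2, 1, 2], [0, 0, 1]], D = diag(3, 4, -4), P⁻¹ = [[1, 0, 0], [-2, 1, -2], [0, 0, 1]].
M⁴ = P·diag(81, 256, 256)·P⁻¹ = [[81, 0, 0], [-350, 256, 0], [0, 0, 256]].
The requested entry is 256.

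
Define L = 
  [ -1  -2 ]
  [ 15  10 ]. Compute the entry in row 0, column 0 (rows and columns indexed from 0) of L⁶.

-53549

Characteristic polynomial: t^2 - 9t + 20 = (t - 5)(t - 4), so the eigenvalues are 4, 5.
t=5: eigenvector (1, -3).
t=4: eigenvector (2, -5).
P = [[1, 2], [-3, -5]], D = diag(5, 4), P⁻¹ = [[-5, -2], [3, 1]].
L⁶ = P·diag(15625, 4096)·P⁻¹ = [[-53549, -23058], [172935, 73270]].
The requested entry is -53549.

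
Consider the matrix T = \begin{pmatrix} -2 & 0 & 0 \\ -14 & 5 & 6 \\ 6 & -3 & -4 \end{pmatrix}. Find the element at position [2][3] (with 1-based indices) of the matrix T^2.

6

Characteristic polynomial: r^3 + r^2 - 4r - 4 = (r - 2)(r + 1)(r + 2), so the eigenvalues are -2, -1, 2.
r=-2: eigenvector (1, 2, 0).
r=2: eigenvector (0, -2, 1).
r=-1: eigenvector (0, -1, 1).
P = [[1, 0, 0], [2, -2, -1], [0, 1, 1]], D = diag(-2, 2, -1), P⁻¹ = [[1, 0, 0], [2, -1, -1], [-2, 1, 2]].
T² = P·diag(4, 4, 1)·P⁻¹ = [[4, 0, 0], [-6, 7, 6], [6, -3, -2]].
The requested entry is 6.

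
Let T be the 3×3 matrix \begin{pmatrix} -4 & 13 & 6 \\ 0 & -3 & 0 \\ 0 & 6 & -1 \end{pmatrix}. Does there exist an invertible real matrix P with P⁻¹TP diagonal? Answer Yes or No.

Yes

Characteristic polynomial: p(μ) = μ^3 + 8μ^2 + 19μ + 12 = (μ + 1)(μ + 3)(μ + 4).
All 3 eigenvalues are distinct, so T is diagonalizable.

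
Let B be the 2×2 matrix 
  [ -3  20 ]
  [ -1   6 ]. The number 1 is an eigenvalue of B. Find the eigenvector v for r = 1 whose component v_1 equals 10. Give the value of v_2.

2

B − 1I = [[-4, 20], [-1, 5]].
Solving (B − 1I)v = 0 gives the eigenspace spanned by (10, 2).
With v_1 = 10, v = (10, 2), so v_2 = 2.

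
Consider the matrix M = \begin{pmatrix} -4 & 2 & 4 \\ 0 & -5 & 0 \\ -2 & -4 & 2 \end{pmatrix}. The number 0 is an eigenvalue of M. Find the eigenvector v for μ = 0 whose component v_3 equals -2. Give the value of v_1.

-2

M = [[-4, 2, 4], [0, -5, 0], [-2, -4, 2]].
Solving (M)v = 0 gives the eigenspace spanned by (-2, 0, -2).
With v_3 = -2, v = (-2, 0, -2), so v_1 = -2.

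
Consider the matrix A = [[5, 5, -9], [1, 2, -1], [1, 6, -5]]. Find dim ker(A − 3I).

A − 3I = [[2, 5, -9], [1, -1, -1], [1, 6, -8]].
This matrix has rank 2, so its null space has dimension 3 − 2 = 1.

1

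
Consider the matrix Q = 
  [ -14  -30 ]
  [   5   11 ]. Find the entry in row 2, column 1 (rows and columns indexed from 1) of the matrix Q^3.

65

Characteristic polynomial: r^2 + 3r - 4 = (r - 1)(r + 4), so the eigenvalues are -4, 1.
r=1: eigenvector (-2, 1).
r=-4: eigenvector (-3, 1).
P = [[-2, -3], [1, 1]], D = diag(1, -4), P⁻¹ = [[1, 3], [-1, -2]].
Q³ = P·diag(1, -64)·P⁻¹ = [[-194, -390], [65, 131]].
The requested entry is 65.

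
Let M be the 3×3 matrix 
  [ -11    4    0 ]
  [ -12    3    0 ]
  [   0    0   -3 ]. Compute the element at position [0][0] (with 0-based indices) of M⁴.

2257

Characteristic polynomial: s^3 + 11s^2 + 39s + 45 = (s + 3)^2(s + 5), so the eigenvalues are -5, -3, -3.
s=-3: eigenvector (1, 2, 0).
s=-5: eigenvector (-2, -3, 0).
s=-3: eigenvector (1, 2, 1).
P = [[1, -2, 1], [2, -3, 2], [0, 0, 1]], D = diag(-3, -5, -3), P⁻¹ = [[-3, 2, -1], [-2, 1, 0], [0, 0, 1]].
M⁴ = P·diag(81, 625, 81)·P⁻¹ = [[2257, -1088, 0], [3264, -1551, 0], [0, 0, 81]].
The requested entry is 2257.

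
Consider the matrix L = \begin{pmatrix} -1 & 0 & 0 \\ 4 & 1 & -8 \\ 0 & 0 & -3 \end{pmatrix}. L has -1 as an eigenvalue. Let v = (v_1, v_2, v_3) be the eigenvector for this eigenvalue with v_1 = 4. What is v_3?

0

L + 1I = [[0, 0, 0], [4, 2, -8], [0, 0, -2]].
Solving (L + 1I)v = 0 gives the eigenspace spanned by (4, -8, 0).
With v_1 = 4, v = (4, -8, 0), so v_3 = 0.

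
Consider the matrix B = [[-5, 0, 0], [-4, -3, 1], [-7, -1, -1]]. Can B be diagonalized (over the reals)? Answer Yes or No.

No

Characteristic polynomial: p(t) = t^3 + 9t^2 + 24t + 20 = (t + 2)^2(t + 5).
t = -2 has algebraic multiplicity 2; rank(B + 2I) = 2, so geometric multiplicity = 1.
Geometric multiplicity < algebraic multiplicity, so B is not diagonalizable.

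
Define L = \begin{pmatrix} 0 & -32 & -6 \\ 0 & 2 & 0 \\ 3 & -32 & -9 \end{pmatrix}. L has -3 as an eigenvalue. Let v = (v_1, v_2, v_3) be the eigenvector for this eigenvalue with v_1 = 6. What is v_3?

L + 3I = [[3, -32, -6], [0, 5, 0], [3, -32, -6]].
Solving (L + 3I)v = 0 gives the eigenspace spanned by (6, 0, 3).
With v_1 = 6, v = (6, 0, 3), so v_3 = 3.

3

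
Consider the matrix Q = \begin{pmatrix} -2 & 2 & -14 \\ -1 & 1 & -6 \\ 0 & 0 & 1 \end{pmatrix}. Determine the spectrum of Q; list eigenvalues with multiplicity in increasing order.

Characteristic polynomial: p(μ) = μ^3 - μ = μ(μ - 1)(μ + 1).
Roots (with multiplicity): -1, 0, 1.

-1, 0, 1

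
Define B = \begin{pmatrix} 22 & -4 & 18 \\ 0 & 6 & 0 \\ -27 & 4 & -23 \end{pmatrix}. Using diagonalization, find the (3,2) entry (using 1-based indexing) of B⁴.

Characteristic polynomial: μ^3 - 5μ^2 - 26μ + 120 = (μ - 6)(μ - 4)(μ + 5), so the eigenvalues are -5, 4, 6.
μ=4: eigenvector (1, 0, -1).
μ=6: eigenvector (-2, 1, 2).
μ=-5: eigenvector (-2, 0, 3).
P = [[1, -2, -2], [0, 1, 0], [-1, 2, 3]], D = diag(4, 6, -5), P⁻¹ = [[3, 2, 2], [0, 1, 0], [1, 0, 1]].
B⁴ = P·diag(256, 1296, 625)·P⁻¹ = [[-482, -2080, -738], [0, 1296, 0], [1107, 2080, 1363]].
The requested entry is 2080.

2080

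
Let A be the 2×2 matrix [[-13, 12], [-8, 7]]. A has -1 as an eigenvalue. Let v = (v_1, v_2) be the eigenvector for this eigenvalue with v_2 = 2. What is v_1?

A + 1I = [[-12, 12], [-8, 8]].
Solving (A + 1I)v = 0 gives the eigenspace spanned by (2, 2).
With v_2 = 2, v = (2, 2), so v_1 = 2.

2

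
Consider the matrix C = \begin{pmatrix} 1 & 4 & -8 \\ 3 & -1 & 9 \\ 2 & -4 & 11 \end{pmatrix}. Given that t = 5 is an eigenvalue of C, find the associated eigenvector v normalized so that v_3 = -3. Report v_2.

-3

C − 5I = [[-4, 4, -8], [3, -6, 9], [2, -4, 6]].
Solving (C − 5I)v = 0 gives the eigenspace spanned by (3, -3, -3).
With v_3 = -3, v = (3, -3, -3), so v_2 = -3.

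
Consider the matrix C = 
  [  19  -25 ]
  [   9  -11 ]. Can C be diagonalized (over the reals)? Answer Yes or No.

Characteristic polynomial: p(λ) = λ^2 - 8λ + 16 = (λ - 4)^2.
λ = 4 has algebraic multiplicity 2; rank(C − 4I) = 1, so geometric multiplicity = 1.
Geometric multiplicity < algebraic multiplicity, so C is not diagonalizable.

No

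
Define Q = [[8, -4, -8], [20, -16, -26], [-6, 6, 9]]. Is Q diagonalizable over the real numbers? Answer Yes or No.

Characteristic polynomial: p(λ) = λ^3 - λ^2 - 12λ = λ(λ - 4)(λ + 3).
All 3 eigenvalues are distinct, so Q is diagonalizable.

Yes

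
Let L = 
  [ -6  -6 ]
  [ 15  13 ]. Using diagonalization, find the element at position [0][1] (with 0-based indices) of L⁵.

Characteristic polynomial: μ^2 - 7μ + 12 = (μ - 4)(μ - 3), so the eigenvalues are 3, 4.
μ=3: eigenvector (-2, 3).
μ=4: eigenvector (3, -5).
P = [[-2, 3], [3, -5]], D = diag(3, 4), P⁻¹ = [[-5, -3], [-3, -2]].
L⁵ = P·diag(243, 1024)·P⁻¹ = [[-6786, -4686], [11715, 8053]].
The requested entry is -4686.

-4686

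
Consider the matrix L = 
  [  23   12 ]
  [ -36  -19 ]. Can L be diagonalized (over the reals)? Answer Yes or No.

Characteristic polynomial: p(r) = r^2 - 4r - 5 = (r - 5)(r + 1).
All 2 eigenvalues are distinct, so L is diagonalizable.

Yes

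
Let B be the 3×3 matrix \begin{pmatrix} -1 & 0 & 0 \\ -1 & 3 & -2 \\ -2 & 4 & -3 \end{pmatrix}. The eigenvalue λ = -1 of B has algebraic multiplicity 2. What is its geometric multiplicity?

1

B + 1I = [[0, 0, 0], [-1, 4, -2], [-2, 4, -2]].
This matrix has rank 2, so its null space has dimension 3 − 2 = 1.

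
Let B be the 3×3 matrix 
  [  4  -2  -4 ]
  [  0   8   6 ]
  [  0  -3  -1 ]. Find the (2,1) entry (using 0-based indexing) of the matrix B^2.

-21

Characteristic polynomial: s^3 - 11s^2 + 38s - 40 = (s - 5)(s - 4)(s - 2), so the eigenvalues are 2, 4, 5.
s=4: eigenvector (1, 0, 0).
s=2: eigenvector (-1, 1, -1).
s=5: eigenvector (0, 2, -1).
P = [[1, -1, 0], [0, 1, 2], [0, -1, -1]], D = diag(4, 2, 5), P⁻¹ = [[1, -1, -2], [0, -1, -2], [0, 1, 1]].
B² = P·diag(16, 4, 25)·P⁻¹ = [[16, -12, -24], [0, 46, 42], [0, -21, -17]].
The requested entry is -21.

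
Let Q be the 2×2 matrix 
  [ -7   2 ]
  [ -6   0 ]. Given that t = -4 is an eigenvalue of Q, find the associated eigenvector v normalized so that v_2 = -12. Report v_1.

-8

Q + 4I = [[-3, 2], [-6, 4]].
Solving (Q + 4I)v = 0 gives the eigenspace spanned by (-8, -12).
With v_2 = -12, v = (-8, -12), so v_1 = -8.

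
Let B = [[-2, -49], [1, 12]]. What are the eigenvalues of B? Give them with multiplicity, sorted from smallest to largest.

5, 5

Characteristic polynomial: p(t) = t^2 - 10t + 25 = (t - 5)^2.
Roots (with multiplicity): 5, 5.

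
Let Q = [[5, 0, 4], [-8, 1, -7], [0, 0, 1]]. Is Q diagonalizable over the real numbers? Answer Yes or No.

No

Characteristic polynomial: p(μ) = μ^3 - 7μ^2 + 11μ - 5 = (μ - 5)(μ - 1)^2.
μ = 1 has algebraic multiplicity 2; rank(Q − 1I) = 2, so geometric multiplicity = 1.
Geometric multiplicity < algebraic multiplicity, so Q is not diagonalizable.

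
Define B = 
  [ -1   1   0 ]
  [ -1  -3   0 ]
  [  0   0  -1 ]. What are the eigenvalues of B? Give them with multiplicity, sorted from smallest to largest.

Characteristic polynomial: p(μ) = μ^3 + 5μ^2 + 8μ + 4 = (μ + 1)(μ + 2)^2.
Roots (with multiplicity): -2, -2, -1.

-2, -2, -1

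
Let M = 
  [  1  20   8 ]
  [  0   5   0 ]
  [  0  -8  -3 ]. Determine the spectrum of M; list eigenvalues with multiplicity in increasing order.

-3, 1, 5

Characteristic polynomial: p(λ) = λ^3 - 3λ^2 - 13λ + 15 = (λ - 5)(λ - 1)(λ + 3).
Roots (with multiplicity): -3, 1, 5.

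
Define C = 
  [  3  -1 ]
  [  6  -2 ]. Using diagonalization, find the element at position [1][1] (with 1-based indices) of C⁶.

3

Characteristic polynomial: s^2 - s = s(s - 1), so the eigenvalues are 0, 1.
s=1: eigenvector (-1, -2).
s=0: eigenvector (1, 3).
P = [[-1, 1], [-2, 3]], D = diag(1, 0), P⁻¹ = [[-3, 1], [-2, 1]].
C⁶ = P·diag(1, 0)·P⁻¹ = [[3, -1], [6, -2]].
The requested entry is 3.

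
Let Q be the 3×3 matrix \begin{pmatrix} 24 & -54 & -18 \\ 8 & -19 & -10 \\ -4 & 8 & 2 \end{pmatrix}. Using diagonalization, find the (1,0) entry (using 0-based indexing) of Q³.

608

Characteristic polynomial: r^3 - 7r^2 - 6r + 72 = (r - 6)(r - 4)(r + 3), so the eigenvalues are -3, 4, 6.
r=4: eigenvector (-9, -4, 2).
r=-3: eigenvector (2, 1, 0).
r=6: eigenvector (-5, -2, 1).
P = [[-9, 2, -5], [-4, 1, -2], [2, 0, 1]], D = diag(4, -3, 6), P⁻¹ = [[1, -2, 1], [0, 1, 2], [-2, 4, -1]].
Q³ = P·diag(64, -27, 216)·P⁻¹ = [[1584, -3222, 396], [608, -1243, 122], [-304, 608, -88]].
The requested entry is 608.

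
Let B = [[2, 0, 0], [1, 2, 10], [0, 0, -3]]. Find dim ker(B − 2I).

B − 2I = [[0, 0, 0], [1, 0, 10], [0, 0, -5]].
This matrix has rank 2, so its null space has dimension 3 − 2 = 1.

1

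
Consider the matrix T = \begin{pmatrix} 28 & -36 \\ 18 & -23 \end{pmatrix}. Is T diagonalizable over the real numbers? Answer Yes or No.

Yes

Characteristic polynomial: p(s) = s^2 - 5s + 4 = (s - 4)(s - 1).
All 2 eigenvalues are distinct, so T is diagonalizable.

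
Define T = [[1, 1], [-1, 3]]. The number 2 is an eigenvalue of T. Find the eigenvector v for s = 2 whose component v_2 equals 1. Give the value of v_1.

T − 2I = [[-1, 1], [-1, 1]].
Solving (T − 2I)v = 0 gives the eigenspace spanned by (1, 1).
With v_2 = 1, v = (1, 1), so v_1 = 1.

1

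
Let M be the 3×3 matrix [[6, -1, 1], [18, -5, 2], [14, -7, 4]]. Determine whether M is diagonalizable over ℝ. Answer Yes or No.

No

Characteristic polynomial: p(r) = r^3 - 5r^2 - 8r + 48 = (r - 4)^2(r + 3).
r = 4 has algebraic multiplicity 2; rank(M − 4I) = 2, so geometric multiplicity = 1.
Geometric multiplicity < algebraic multiplicity, so M is not diagonalizable.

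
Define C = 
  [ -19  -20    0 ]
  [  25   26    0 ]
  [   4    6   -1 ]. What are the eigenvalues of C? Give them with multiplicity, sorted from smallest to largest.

-1, 1, 6

Characteristic polynomial: p(μ) = μ^3 - 6μ^2 - μ + 6 = (μ - 6)(μ - 1)(μ + 1).
Roots (with multiplicity): -1, 1, 6.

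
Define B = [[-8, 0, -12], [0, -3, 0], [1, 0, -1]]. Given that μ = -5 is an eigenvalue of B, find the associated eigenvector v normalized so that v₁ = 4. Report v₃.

-1

B + 5I = [[-3, 0, -12], [0, 2, 0], [1, 0, 4]].
Solving (B + 5I)v = 0 gives the eigenspace spanned by (4, 0, -1).
With v₁ = 4, v = (4, 0, -1), so v₃ = -1.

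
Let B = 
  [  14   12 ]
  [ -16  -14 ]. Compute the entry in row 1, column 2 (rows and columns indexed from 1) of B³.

48

Characteristic polynomial: t^2 - 4 = (t - 2)(t + 2), so the eigenvalues are -2, 2.
t=-2: eigenvector (-3, 4).
t=2: eigenvector (1, -1).
P = [[-3, 1], [4, -1]], D = diag(-2, 2), P⁻¹ = [[1, 1], [4, 3]].
B³ = P·diag(-8, 8)·P⁻¹ = [[56, 48], [-64, -56]].
The requested entry is 48.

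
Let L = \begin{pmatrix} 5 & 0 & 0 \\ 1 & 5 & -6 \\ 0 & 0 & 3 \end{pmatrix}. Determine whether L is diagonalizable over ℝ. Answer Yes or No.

No

Characteristic polynomial: p(t) = t^3 - 13t^2 + 55t - 75 = (t - 5)^2(t - 3).
t = 5 has algebraic multiplicity 2; rank(L − 5I) = 2, so geometric multiplicity = 1.
Geometric multiplicity < algebraic multiplicity, so L is not diagonalizable.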